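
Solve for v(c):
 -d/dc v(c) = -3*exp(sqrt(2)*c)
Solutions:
 v(c) = C1 + 3*sqrt(2)*exp(sqrt(2)*c)/2


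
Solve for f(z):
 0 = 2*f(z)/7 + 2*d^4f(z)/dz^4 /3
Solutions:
 f(z) = (C1*sin(sqrt(2)*3^(1/4)*7^(3/4)*z/14) + C2*cos(sqrt(2)*3^(1/4)*7^(3/4)*z/14))*exp(-sqrt(2)*3^(1/4)*7^(3/4)*z/14) + (C3*sin(sqrt(2)*3^(1/4)*7^(3/4)*z/14) + C4*cos(sqrt(2)*3^(1/4)*7^(3/4)*z/14))*exp(sqrt(2)*3^(1/4)*7^(3/4)*z/14)


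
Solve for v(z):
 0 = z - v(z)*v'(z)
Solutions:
 v(z) = -sqrt(C1 + z^2)
 v(z) = sqrt(C1 + z^2)


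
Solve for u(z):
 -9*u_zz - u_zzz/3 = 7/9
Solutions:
 u(z) = C1 + C2*z + C3*exp(-27*z) - 7*z^2/162


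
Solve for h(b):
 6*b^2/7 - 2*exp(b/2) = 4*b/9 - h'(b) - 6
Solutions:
 h(b) = C1 - 2*b^3/7 + 2*b^2/9 - 6*b + 4*exp(b/2)


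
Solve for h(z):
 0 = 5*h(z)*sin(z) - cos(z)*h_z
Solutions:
 h(z) = C1/cos(z)^5


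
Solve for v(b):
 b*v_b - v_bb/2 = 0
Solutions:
 v(b) = C1 + C2*erfi(b)


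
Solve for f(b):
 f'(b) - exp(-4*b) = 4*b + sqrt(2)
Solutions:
 f(b) = C1 + 2*b^2 + sqrt(2)*b - exp(-4*b)/4


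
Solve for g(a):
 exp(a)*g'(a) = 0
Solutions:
 g(a) = C1


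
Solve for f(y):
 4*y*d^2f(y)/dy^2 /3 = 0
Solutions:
 f(y) = C1 + C2*y


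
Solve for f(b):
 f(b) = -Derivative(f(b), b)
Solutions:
 f(b) = C1*exp(-b)


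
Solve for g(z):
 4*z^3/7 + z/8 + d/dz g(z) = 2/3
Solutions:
 g(z) = C1 - z^4/7 - z^2/16 + 2*z/3


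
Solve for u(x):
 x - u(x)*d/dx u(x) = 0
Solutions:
 u(x) = -sqrt(C1 + x^2)
 u(x) = sqrt(C1 + x^2)


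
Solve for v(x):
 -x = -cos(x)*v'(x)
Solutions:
 v(x) = C1 + Integral(x/cos(x), x)


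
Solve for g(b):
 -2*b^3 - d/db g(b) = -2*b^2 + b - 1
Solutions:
 g(b) = C1 - b^4/2 + 2*b^3/3 - b^2/2 + b


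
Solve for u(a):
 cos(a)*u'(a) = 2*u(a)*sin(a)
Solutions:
 u(a) = C1/cos(a)^2


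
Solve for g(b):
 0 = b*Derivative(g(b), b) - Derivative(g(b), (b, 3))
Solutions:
 g(b) = C1 + Integral(C2*airyai(b) + C3*airybi(b), b)


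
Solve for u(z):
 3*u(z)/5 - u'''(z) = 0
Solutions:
 u(z) = C3*exp(3^(1/3)*5^(2/3)*z/5) + (C1*sin(3^(5/6)*5^(2/3)*z/10) + C2*cos(3^(5/6)*5^(2/3)*z/10))*exp(-3^(1/3)*5^(2/3)*z/10)


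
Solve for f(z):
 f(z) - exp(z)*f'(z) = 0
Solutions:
 f(z) = C1*exp(-exp(-z))


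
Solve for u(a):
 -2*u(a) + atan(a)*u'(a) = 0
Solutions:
 u(a) = C1*exp(2*Integral(1/atan(a), a))


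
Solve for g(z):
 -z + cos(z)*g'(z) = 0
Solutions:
 g(z) = C1 + Integral(z/cos(z), z)


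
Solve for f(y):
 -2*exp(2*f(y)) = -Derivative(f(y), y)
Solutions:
 f(y) = log(-sqrt(-1/(C1 + 2*y))) - log(2)/2
 f(y) = log(-1/(C1 + 2*y))/2 - log(2)/2


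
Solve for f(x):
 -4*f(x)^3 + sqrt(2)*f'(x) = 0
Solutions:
 f(x) = -sqrt(2)*sqrt(-1/(C1 + 2*sqrt(2)*x))/2
 f(x) = sqrt(2)*sqrt(-1/(C1 + 2*sqrt(2)*x))/2


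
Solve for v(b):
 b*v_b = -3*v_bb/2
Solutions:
 v(b) = C1 + C2*erf(sqrt(3)*b/3)


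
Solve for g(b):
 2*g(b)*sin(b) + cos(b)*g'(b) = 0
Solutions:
 g(b) = C1*cos(b)^2


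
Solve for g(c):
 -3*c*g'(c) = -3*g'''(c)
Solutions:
 g(c) = C1 + Integral(C2*airyai(c) + C3*airybi(c), c)


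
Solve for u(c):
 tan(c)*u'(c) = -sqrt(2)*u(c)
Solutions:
 u(c) = C1/sin(c)^(sqrt(2))


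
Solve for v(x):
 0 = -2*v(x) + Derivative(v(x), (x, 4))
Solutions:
 v(x) = C1*exp(-2^(1/4)*x) + C2*exp(2^(1/4)*x) + C3*sin(2^(1/4)*x) + C4*cos(2^(1/4)*x)


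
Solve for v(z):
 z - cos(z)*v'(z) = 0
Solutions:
 v(z) = C1 + Integral(z/cos(z), z)


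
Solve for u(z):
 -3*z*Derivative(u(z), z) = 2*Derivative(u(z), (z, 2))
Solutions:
 u(z) = C1 + C2*erf(sqrt(3)*z/2)


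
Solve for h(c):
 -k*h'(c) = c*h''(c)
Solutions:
 h(c) = C1 + c^(1 - re(k))*(C2*sin(log(c)*Abs(im(k))) + C3*cos(log(c)*im(k)))


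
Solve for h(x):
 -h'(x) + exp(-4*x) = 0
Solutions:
 h(x) = C1 - exp(-4*x)/4


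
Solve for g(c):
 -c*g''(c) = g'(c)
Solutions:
 g(c) = C1 + C2*log(c)


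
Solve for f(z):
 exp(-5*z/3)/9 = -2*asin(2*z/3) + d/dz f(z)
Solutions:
 f(z) = C1 + 2*z*asin(2*z/3) + sqrt(9 - 4*z^2) - exp(-5*z/3)/15


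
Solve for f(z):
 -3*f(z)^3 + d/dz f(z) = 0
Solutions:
 f(z) = -sqrt(2)*sqrt(-1/(C1 + 3*z))/2
 f(z) = sqrt(2)*sqrt(-1/(C1 + 3*z))/2


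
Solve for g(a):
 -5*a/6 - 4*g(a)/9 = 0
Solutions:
 g(a) = -15*a/8


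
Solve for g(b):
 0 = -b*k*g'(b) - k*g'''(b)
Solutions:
 g(b) = C1 + Integral(C2*airyai(-b) + C3*airybi(-b), b)


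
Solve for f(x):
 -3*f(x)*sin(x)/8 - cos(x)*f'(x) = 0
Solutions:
 f(x) = C1*cos(x)^(3/8)


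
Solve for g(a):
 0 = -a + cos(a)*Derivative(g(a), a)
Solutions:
 g(a) = C1 + Integral(a/cos(a), a)


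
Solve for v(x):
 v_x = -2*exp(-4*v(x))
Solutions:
 v(x) = log(-I*(C1 - 8*x)^(1/4))
 v(x) = log(I*(C1 - 8*x)^(1/4))
 v(x) = log(-(C1 - 8*x)^(1/4))
 v(x) = log(C1 - 8*x)/4


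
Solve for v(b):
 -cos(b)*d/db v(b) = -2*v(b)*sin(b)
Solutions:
 v(b) = C1/cos(b)^2


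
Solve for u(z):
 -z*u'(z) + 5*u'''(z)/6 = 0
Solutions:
 u(z) = C1 + Integral(C2*airyai(5^(2/3)*6^(1/3)*z/5) + C3*airybi(5^(2/3)*6^(1/3)*z/5), z)


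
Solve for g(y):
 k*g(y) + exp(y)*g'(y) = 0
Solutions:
 g(y) = C1*exp(k*exp(-y))


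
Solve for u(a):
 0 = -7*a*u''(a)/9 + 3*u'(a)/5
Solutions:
 u(a) = C1 + C2*a^(62/35)


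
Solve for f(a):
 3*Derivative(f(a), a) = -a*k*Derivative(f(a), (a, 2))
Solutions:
 f(a) = C1 + a^(((re(k) - 3)*re(k) + im(k)^2)/(re(k)^2 + im(k)^2))*(C2*sin(3*log(a)*Abs(im(k))/(re(k)^2 + im(k)^2)) + C3*cos(3*log(a)*im(k)/(re(k)^2 + im(k)^2)))


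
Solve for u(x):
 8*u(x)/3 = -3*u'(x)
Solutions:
 u(x) = C1*exp(-8*x/9)


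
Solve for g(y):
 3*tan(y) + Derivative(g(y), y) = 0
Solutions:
 g(y) = C1 + 3*log(cos(y))


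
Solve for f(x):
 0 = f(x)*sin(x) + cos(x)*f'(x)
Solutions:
 f(x) = C1*cos(x)


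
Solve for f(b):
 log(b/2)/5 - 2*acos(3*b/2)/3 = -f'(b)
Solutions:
 f(b) = C1 - b*log(b)/5 + 2*b*acos(3*b/2)/3 + b*log(2)/5 + b/5 - 2*sqrt(4 - 9*b^2)/9


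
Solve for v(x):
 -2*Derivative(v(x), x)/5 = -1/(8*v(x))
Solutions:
 v(x) = -sqrt(C1 + 10*x)/4
 v(x) = sqrt(C1 + 10*x)/4


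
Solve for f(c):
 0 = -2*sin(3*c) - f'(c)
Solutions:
 f(c) = C1 + 2*cos(3*c)/3


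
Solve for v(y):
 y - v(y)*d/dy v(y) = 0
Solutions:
 v(y) = -sqrt(C1 + y^2)
 v(y) = sqrt(C1 + y^2)


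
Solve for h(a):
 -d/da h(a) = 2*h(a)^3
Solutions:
 h(a) = -sqrt(2)*sqrt(-1/(C1 - 2*a))/2
 h(a) = sqrt(2)*sqrt(-1/(C1 - 2*a))/2


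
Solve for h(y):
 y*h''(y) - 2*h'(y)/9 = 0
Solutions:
 h(y) = C1 + C2*y^(11/9)


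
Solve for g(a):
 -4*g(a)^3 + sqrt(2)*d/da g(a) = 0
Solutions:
 g(a) = -sqrt(2)*sqrt(-1/(C1 + 2*sqrt(2)*a))/2
 g(a) = sqrt(2)*sqrt(-1/(C1 + 2*sqrt(2)*a))/2


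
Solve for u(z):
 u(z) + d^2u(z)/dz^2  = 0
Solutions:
 u(z) = C1*sin(z) + C2*cos(z)


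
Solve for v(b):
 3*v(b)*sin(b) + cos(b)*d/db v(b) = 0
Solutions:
 v(b) = C1*cos(b)^3


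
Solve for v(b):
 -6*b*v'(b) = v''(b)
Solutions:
 v(b) = C1 + C2*erf(sqrt(3)*b)


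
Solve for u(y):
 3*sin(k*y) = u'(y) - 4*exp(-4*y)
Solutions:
 u(y) = C1 - exp(-4*y) - 3*cos(k*y)/k


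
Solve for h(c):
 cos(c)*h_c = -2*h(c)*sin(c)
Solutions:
 h(c) = C1*cos(c)^2


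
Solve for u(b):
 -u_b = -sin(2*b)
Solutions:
 u(b) = C1 - cos(2*b)/2


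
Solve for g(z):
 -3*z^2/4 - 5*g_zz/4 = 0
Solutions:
 g(z) = C1 + C2*z - z^4/20


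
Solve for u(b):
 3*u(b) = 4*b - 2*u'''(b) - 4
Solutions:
 u(b) = C3*exp(-2^(2/3)*3^(1/3)*b/2) + 4*b/3 + (C1*sin(2^(2/3)*3^(5/6)*b/4) + C2*cos(2^(2/3)*3^(5/6)*b/4))*exp(2^(2/3)*3^(1/3)*b/4) - 4/3


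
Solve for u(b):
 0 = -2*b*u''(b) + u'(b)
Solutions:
 u(b) = C1 + C2*b^(3/2)


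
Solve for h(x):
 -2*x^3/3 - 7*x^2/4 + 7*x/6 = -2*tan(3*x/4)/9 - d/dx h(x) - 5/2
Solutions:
 h(x) = C1 + x^4/6 + 7*x^3/12 - 7*x^2/12 - 5*x/2 + 8*log(cos(3*x/4))/27


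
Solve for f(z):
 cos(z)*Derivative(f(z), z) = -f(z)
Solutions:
 f(z) = C1*sqrt(sin(z) - 1)/sqrt(sin(z) + 1)


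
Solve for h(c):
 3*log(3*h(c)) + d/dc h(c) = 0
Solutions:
 Integral(1/(log(_y) + log(3)), (_y, h(c)))/3 = C1 - c


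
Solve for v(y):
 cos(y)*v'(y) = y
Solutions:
 v(y) = C1 + Integral(y/cos(y), y)


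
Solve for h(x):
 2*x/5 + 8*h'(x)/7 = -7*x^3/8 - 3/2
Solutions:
 h(x) = C1 - 49*x^4/256 - 7*x^2/40 - 21*x/16


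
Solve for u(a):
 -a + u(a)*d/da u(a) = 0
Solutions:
 u(a) = -sqrt(C1 + a^2)
 u(a) = sqrt(C1 + a^2)


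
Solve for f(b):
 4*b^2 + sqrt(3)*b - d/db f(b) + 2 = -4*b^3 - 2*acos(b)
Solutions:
 f(b) = C1 + b^4 + 4*b^3/3 + sqrt(3)*b^2/2 + 2*b*acos(b) + 2*b - 2*sqrt(1 - b^2)


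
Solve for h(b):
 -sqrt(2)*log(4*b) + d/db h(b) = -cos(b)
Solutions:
 h(b) = C1 + sqrt(2)*b*(log(b) - 1) + 2*sqrt(2)*b*log(2) - sin(b)


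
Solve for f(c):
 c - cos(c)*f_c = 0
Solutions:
 f(c) = C1 + Integral(c/cos(c), c)


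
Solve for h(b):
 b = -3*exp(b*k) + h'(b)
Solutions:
 h(b) = C1 + b^2/2 + 3*exp(b*k)/k


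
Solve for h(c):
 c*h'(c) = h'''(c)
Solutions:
 h(c) = C1 + Integral(C2*airyai(c) + C3*airybi(c), c)


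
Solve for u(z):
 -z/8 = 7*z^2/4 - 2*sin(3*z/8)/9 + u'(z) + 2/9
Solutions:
 u(z) = C1 - 7*z^3/12 - z^2/16 - 2*z/9 - 16*cos(3*z/8)/27


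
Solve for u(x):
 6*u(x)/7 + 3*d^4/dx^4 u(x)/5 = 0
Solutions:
 u(x) = (C1*sin(14^(3/4)*5^(1/4)*x/14) + C2*cos(14^(3/4)*5^(1/4)*x/14))*exp(-14^(3/4)*5^(1/4)*x/14) + (C3*sin(14^(3/4)*5^(1/4)*x/14) + C4*cos(14^(3/4)*5^(1/4)*x/14))*exp(14^(3/4)*5^(1/4)*x/14)


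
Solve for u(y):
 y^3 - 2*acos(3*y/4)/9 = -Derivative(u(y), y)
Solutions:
 u(y) = C1 - y^4/4 + 2*y*acos(3*y/4)/9 - 2*sqrt(16 - 9*y^2)/27


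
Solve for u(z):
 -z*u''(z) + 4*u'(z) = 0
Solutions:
 u(z) = C1 + C2*z^5


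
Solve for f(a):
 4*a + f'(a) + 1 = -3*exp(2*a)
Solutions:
 f(a) = C1 - 2*a^2 - a - 3*exp(2*a)/2


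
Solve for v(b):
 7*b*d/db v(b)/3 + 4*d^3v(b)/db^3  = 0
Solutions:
 v(b) = C1 + Integral(C2*airyai(-126^(1/3)*b/6) + C3*airybi(-126^(1/3)*b/6), b)


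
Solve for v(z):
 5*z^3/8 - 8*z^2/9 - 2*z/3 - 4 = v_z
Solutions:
 v(z) = C1 + 5*z^4/32 - 8*z^3/27 - z^2/3 - 4*z


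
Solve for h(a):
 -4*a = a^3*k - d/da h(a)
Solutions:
 h(a) = C1 + a^4*k/4 + 2*a^2


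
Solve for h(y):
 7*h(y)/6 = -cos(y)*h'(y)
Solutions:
 h(y) = C1*(sin(y) - 1)^(7/12)/(sin(y) + 1)^(7/12)


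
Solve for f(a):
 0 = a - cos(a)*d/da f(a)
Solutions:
 f(a) = C1 + Integral(a/cos(a), a)


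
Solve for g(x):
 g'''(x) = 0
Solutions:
 g(x) = C1 + C2*x + C3*x^2


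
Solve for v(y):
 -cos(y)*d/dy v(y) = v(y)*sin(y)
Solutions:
 v(y) = C1*cos(y)


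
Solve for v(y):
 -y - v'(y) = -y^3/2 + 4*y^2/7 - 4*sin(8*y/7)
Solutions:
 v(y) = C1 + y^4/8 - 4*y^3/21 - y^2/2 - 7*cos(8*y/7)/2


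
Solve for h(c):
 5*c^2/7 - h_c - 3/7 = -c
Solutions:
 h(c) = C1 + 5*c^3/21 + c^2/2 - 3*c/7


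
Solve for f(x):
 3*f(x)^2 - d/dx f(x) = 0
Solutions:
 f(x) = -1/(C1 + 3*x)


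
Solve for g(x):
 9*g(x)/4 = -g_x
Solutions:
 g(x) = C1*exp(-9*x/4)


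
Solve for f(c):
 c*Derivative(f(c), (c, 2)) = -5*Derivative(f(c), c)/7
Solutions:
 f(c) = C1 + C2*c^(2/7)


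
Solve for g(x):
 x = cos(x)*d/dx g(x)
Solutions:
 g(x) = C1 + Integral(x/cos(x), x)


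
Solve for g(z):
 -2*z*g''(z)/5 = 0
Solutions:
 g(z) = C1 + C2*z


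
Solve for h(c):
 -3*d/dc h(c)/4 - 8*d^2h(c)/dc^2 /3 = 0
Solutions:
 h(c) = C1 + C2*exp(-9*c/32)


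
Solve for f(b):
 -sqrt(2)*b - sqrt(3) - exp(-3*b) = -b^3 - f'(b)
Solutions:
 f(b) = C1 - b^4/4 + sqrt(2)*b^2/2 + sqrt(3)*b - exp(-3*b)/3


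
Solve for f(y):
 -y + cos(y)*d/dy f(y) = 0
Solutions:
 f(y) = C1 + Integral(y/cos(y), y)


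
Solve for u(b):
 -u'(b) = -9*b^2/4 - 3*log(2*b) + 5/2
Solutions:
 u(b) = C1 + 3*b^3/4 + 3*b*log(b) - 11*b/2 + 3*b*log(2)


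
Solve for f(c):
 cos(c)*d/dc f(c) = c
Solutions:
 f(c) = C1 + Integral(c/cos(c), c)


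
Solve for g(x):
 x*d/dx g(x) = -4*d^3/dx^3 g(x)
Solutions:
 g(x) = C1 + Integral(C2*airyai(-2^(1/3)*x/2) + C3*airybi(-2^(1/3)*x/2), x)


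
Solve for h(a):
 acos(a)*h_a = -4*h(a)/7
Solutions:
 h(a) = C1*exp(-4*Integral(1/acos(a), a)/7)


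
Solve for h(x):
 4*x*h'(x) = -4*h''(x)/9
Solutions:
 h(x) = C1 + C2*erf(3*sqrt(2)*x/2)


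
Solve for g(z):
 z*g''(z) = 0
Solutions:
 g(z) = C1 + C2*z


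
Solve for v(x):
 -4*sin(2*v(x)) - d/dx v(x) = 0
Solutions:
 v(x) = pi - acos((-C1 - exp(16*x))/(C1 - exp(16*x)))/2
 v(x) = acos((-C1 - exp(16*x))/(C1 - exp(16*x)))/2


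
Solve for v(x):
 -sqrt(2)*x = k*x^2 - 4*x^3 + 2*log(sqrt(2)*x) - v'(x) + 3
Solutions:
 v(x) = C1 + k*x^3/3 - x^4 + sqrt(2)*x^2/2 + 2*x*log(x) + x*log(2) + x


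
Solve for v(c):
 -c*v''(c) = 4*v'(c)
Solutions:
 v(c) = C1 + C2/c^3


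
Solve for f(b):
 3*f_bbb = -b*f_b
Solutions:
 f(b) = C1 + Integral(C2*airyai(-3^(2/3)*b/3) + C3*airybi(-3^(2/3)*b/3), b)


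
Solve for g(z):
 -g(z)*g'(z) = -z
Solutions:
 g(z) = -sqrt(C1 + z^2)
 g(z) = sqrt(C1 + z^2)


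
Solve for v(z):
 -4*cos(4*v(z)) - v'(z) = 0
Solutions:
 v(z) = -asin((C1 + exp(32*z))/(C1 - exp(32*z)))/4 + pi/4
 v(z) = asin((C1 + exp(32*z))/(C1 - exp(32*z)))/4


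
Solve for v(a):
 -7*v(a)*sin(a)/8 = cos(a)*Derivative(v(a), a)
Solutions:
 v(a) = C1*cos(a)^(7/8)


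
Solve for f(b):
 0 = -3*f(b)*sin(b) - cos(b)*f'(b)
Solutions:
 f(b) = C1*cos(b)^3


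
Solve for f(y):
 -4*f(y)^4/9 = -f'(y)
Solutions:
 f(y) = 3^(1/3)*(-1/(C1 + 4*y))^(1/3)
 f(y) = (-1/(C1 + 4*y))^(1/3)*(-3^(1/3) - 3^(5/6)*I)/2
 f(y) = (-1/(C1 + 4*y))^(1/3)*(-3^(1/3) + 3^(5/6)*I)/2


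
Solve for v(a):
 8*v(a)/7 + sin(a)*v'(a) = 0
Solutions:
 v(a) = C1*(cos(a) + 1)^(4/7)/(cos(a) - 1)^(4/7)


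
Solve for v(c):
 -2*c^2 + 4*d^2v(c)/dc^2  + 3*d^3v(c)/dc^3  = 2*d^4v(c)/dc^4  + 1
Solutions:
 v(c) = C1 + C2*c + C3*exp(c*(3 - sqrt(41))/4) + C4*exp(c*(3 + sqrt(41))/4) + c^4/24 - c^3/8 + 21*c^2/32


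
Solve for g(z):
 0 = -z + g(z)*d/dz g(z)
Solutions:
 g(z) = -sqrt(C1 + z^2)
 g(z) = sqrt(C1 + z^2)


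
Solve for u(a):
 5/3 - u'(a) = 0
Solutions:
 u(a) = C1 + 5*a/3


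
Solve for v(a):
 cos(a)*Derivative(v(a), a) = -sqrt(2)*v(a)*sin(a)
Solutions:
 v(a) = C1*cos(a)^(sqrt(2))


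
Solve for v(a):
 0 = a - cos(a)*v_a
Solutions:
 v(a) = C1 + Integral(a/cos(a), a)


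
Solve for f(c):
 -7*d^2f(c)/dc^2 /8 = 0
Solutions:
 f(c) = C1 + C2*c


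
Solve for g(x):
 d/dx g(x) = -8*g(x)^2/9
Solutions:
 g(x) = 9/(C1 + 8*x)


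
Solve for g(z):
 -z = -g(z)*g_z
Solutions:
 g(z) = -sqrt(C1 + z^2)
 g(z) = sqrt(C1 + z^2)


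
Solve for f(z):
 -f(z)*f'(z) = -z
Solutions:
 f(z) = -sqrt(C1 + z^2)
 f(z) = sqrt(C1 + z^2)


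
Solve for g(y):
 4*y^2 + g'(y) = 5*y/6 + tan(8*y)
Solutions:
 g(y) = C1 - 4*y^3/3 + 5*y^2/12 - log(cos(8*y))/8


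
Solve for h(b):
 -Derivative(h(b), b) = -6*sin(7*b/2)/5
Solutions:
 h(b) = C1 - 12*cos(7*b/2)/35


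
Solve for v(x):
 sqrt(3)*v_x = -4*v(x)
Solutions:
 v(x) = C1*exp(-4*sqrt(3)*x/3)


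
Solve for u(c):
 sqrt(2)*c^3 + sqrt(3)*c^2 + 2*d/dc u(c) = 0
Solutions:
 u(c) = C1 - sqrt(2)*c^4/8 - sqrt(3)*c^3/6


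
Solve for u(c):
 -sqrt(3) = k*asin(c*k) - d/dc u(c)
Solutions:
 u(c) = C1 + sqrt(3)*c + k*Piecewise((c*asin(c*k) + sqrt(-c^2*k^2 + 1)/k, Ne(k, 0)), (0, True))


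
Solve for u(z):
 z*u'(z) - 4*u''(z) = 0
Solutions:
 u(z) = C1 + C2*erfi(sqrt(2)*z/4)


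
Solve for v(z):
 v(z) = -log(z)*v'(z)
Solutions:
 v(z) = C1*exp(-li(z))


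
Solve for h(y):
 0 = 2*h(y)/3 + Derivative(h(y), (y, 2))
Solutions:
 h(y) = C1*sin(sqrt(6)*y/3) + C2*cos(sqrt(6)*y/3)


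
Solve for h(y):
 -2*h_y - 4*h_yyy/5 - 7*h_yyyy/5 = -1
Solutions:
 h(y) = C1 + C2*exp(y*(-8 + 16/(21*sqrt(101145) + 6679)^(1/3) + (21*sqrt(101145) + 6679)^(1/3))/42)*sin(sqrt(3)*y*(-(21*sqrt(101145) + 6679)^(1/3) + 16/(21*sqrt(101145) + 6679)^(1/3))/42) + C3*exp(y*(-8 + 16/(21*sqrt(101145) + 6679)^(1/3) + (21*sqrt(101145) + 6679)^(1/3))/42)*cos(sqrt(3)*y*(-(21*sqrt(101145) + 6679)^(1/3) + 16/(21*sqrt(101145) + 6679)^(1/3))/42) + C4*exp(-y*(16/(21*sqrt(101145) + 6679)^(1/3) + 4 + (21*sqrt(101145) + 6679)^(1/3))/21) + y/2


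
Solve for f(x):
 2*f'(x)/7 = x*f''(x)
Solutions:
 f(x) = C1 + C2*x^(9/7)


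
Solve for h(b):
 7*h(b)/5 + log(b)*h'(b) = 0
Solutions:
 h(b) = C1*exp(-7*li(b)/5)


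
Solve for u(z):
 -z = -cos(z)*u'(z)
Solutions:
 u(z) = C1 + Integral(z/cos(z), z)


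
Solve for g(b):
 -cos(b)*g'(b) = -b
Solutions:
 g(b) = C1 + Integral(b/cos(b), b)


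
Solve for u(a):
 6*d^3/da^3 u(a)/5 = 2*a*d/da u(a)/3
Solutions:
 u(a) = C1 + Integral(C2*airyai(15^(1/3)*a/3) + C3*airybi(15^(1/3)*a/3), a)


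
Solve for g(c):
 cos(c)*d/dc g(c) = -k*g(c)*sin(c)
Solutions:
 g(c) = C1*exp(k*log(cos(c)))


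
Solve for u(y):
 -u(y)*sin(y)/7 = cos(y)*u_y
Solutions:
 u(y) = C1*cos(y)^(1/7)


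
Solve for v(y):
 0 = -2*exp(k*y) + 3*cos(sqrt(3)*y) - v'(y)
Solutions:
 v(y) = C1 + sqrt(3)*sin(sqrt(3)*y) - 2*exp(k*y)/k


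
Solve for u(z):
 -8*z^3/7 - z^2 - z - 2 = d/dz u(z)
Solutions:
 u(z) = C1 - 2*z^4/7 - z^3/3 - z^2/2 - 2*z


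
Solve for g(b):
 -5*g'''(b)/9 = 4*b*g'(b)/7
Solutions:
 g(b) = C1 + Integral(C2*airyai(-210^(2/3)*b/35) + C3*airybi(-210^(2/3)*b/35), b)


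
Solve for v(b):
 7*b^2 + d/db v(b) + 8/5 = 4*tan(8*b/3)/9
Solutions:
 v(b) = C1 - 7*b^3/3 - 8*b/5 - log(cos(8*b/3))/6


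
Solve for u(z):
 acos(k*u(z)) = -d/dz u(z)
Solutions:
 Integral(1/acos(_y*k), (_y, u(z))) = C1 - z


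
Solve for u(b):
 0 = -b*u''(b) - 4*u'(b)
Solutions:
 u(b) = C1 + C2/b^3


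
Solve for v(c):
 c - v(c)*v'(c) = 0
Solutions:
 v(c) = -sqrt(C1 + c^2)
 v(c) = sqrt(C1 + c^2)


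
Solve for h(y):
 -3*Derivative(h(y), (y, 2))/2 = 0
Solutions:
 h(y) = C1 + C2*y


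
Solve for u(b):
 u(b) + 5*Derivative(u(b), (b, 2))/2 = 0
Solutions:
 u(b) = C1*sin(sqrt(10)*b/5) + C2*cos(sqrt(10)*b/5)


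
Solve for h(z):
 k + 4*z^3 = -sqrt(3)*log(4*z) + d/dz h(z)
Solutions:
 h(z) = C1 + k*z + z^4 + sqrt(3)*z*log(z) - sqrt(3)*z + 2*sqrt(3)*z*log(2)


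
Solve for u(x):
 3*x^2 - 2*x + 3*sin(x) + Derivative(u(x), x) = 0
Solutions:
 u(x) = C1 - x^3 + x^2 + 3*cos(x)


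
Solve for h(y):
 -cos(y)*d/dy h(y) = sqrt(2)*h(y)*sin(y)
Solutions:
 h(y) = C1*cos(y)^(sqrt(2))


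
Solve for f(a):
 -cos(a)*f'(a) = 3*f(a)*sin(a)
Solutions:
 f(a) = C1*cos(a)^3


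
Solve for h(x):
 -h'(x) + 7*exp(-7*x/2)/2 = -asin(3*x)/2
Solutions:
 h(x) = C1 + x*asin(3*x)/2 + sqrt(1 - 9*x^2)/6 - exp(-7*x/2)


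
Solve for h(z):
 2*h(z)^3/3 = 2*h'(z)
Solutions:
 h(z) = -sqrt(6)*sqrt(-1/(C1 + z))/2
 h(z) = sqrt(6)*sqrt(-1/(C1 + z))/2


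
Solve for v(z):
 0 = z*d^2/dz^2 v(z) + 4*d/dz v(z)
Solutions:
 v(z) = C1 + C2/z^3


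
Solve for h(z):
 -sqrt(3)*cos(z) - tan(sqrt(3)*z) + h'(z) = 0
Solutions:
 h(z) = C1 - sqrt(3)*log(cos(sqrt(3)*z))/3 + sqrt(3)*sin(z)


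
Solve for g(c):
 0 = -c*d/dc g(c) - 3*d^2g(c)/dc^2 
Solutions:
 g(c) = C1 + C2*erf(sqrt(6)*c/6)


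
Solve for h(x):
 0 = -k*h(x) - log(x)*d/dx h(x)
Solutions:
 h(x) = C1*exp(-k*li(x))


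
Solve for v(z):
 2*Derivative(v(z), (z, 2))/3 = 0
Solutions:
 v(z) = C1 + C2*z


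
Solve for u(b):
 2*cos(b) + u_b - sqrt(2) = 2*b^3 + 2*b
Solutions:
 u(b) = C1 + b^4/2 + b^2 + sqrt(2)*b - 2*sin(b)


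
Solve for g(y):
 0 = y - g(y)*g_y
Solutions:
 g(y) = -sqrt(C1 + y^2)
 g(y) = sqrt(C1 + y^2)


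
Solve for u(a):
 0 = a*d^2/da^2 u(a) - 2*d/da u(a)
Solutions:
 u(a) = C1 + C2*a^3


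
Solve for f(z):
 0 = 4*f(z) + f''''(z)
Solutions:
 f(z) = (C1*sin(z) + C2*cos(z))*exp(-z) + (C3*sin(z) + C4*cos(z))*exp(z)


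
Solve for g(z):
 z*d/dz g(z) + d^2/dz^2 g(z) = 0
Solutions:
 g(z) = C1 + C2*erf(sqrt(2)*z/2)


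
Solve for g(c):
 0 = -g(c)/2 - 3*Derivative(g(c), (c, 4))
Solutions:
 g(c) = (C1*sin(2^(1/4)*3^(3/4)*c/6) + C2*cos(2^(1/4)*3^(3/4)*c/6))*exp(-2^(1/4)*3^(3/4)*c/6) + (C3*sin(2^(1/4)*3^(3/4)*c/6) + C4*cos(2^(1/4)*3^(3/4)*c/6))*exp(2^(1/4)*3^(3/4)*c/6)


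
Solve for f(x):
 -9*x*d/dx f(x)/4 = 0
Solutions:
 f(x) = C1


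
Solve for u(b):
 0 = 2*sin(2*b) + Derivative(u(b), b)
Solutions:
 u(b) = C1 + cos(2*b)


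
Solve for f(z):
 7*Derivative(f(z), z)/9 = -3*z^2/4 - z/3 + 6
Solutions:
 f(z) = C1 - 9*z^3/28 - 3*z^2/14 + 54*z/7


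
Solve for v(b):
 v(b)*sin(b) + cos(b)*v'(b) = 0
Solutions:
 v(b) = C1*cos(b)


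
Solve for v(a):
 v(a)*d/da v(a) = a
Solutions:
 v(a) = -sqrt(C1 + a^2)
 v(a) = sqrt(C1 + a^2)


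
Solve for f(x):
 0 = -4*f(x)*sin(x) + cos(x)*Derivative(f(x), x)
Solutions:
 f(x) = C1/cos(x)^4


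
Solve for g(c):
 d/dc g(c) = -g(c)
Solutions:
 g(c) = C1*exp(-c)


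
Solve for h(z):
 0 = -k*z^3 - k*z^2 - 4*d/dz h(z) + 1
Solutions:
 h(z) = C1 - k*z^4/16 - k*z^3/12 + z/4


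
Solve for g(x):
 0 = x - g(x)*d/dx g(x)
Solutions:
 g(x) = -sqrt(C1 + x^2)
 g(x) = sqrt(C1 + x^2)


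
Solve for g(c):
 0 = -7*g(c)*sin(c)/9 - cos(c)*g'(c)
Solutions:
 g(c) = C1*cos(c)^(7/9)


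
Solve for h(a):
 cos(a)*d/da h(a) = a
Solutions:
 h(a) = C1 + Integral(a/cos(a), a)


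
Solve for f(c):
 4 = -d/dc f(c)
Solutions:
 f(c) = C1 - 4*c


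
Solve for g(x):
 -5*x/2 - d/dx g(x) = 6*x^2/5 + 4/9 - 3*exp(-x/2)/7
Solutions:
 g(x) = C1 - 2*x^3/5 - 5*x^2/4 - 4*x/9 - 6*exp(-x/2)/7


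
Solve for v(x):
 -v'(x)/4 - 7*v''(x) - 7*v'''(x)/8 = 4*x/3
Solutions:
 v(x) = C1 + C2*exp(x*(-4 + sqrt(770)/7)) + C3*exp(-x*(sqrt(770)/7 + 4)) - 8*x^2/3 + 448*x/3


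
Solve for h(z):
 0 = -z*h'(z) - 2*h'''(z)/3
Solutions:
 h(z) = C1 + Integral(C2*airyai(-2^(2/3)*3^(1/3)*z/2) + C3*airybi(-2^(2/3)*3^(1/3)*z/2), z)


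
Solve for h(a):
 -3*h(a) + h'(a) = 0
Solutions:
 h(a) = C1*exp(3*a)


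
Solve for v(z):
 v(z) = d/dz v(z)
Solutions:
 v(z) = C1*exp(z)


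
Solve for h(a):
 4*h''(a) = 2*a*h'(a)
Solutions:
 h(a) = C1 + C2*erfi(a/2)


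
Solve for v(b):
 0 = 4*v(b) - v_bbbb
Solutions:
 v(b) = C1*exp(-sqrt(2)*b) + C2*exp(sqrt(2)*b) + C3*sin(sqrt(2)*b) + C4*cos(sqrt(2)*b)


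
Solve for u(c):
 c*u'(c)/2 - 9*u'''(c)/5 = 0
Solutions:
 u(c) = C1 + Integral(C2*airyai(60^(1/3)*c/6) + C3*airybi(60^(1/3)*c/6), c)


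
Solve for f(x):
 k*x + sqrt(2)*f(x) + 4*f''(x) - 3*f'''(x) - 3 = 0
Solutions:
 f(x) = C1*exp(x*(-2^(2/3)*(128 + 243*sqrt(2) + sqrt(-16384 + (128 + 243*sqrt(2))^2))^(1/3) - 32*2^(1/3)/(128 + 243*sqrt(2) + sqrt(-16384 + (128 + 243*sqrt(2))^2))^(1/3) + 16)/36)*sin(2^(1/3)*sqrt(3)*x*(-2^(1/3)*(128 + 243*sqrt(2) + sqrt(-16384 + (128 + 243*sqrt(2))^2))^(1/3) + 32/(128 + 243*sqrt(2) + sqrt(-16384 + (128 + 243*sqrt(2))^2))^(1/3))/36) + C2*exp(x*(-2^(2/3)*(128 + 243*sqrt(2) + sqrt(-16384 + (128 + 243*sqrt(2))^2))^(1/3) - 32*2^(1/3)/(128 + 243*sqrt(2) + sqrt(-16384 + (128 + 243*sqrt(2))^2))^(1/3) + 16)/36)*cos(2^(1/3)*sqrt(3)*x*(-2^(1/3)*(128 + 243*sqrt(2) + sqrt(-16384 + (128 + 243*sqrt(2))^2))^(1/3) + 32/(128 + 243*sqrt(2) + sqrt(-16384 + (128 + 243*sqrt(2))^2))^(1/3))/36) + C3*exp(x*(32*2^(1/3)/(128 + 243*sqrt(2) + sqrt(-16384 + (128 + 243*sqrt(2))^2))^(1/3) + 8 + 2^(2/3)*(128 + 243*sqrt(2) + sqrt(-16384 + (128 + 243*sqrt(2))^2))^(1/3))/18) - sqrt(2)*k*x/2 + 3*sqrt(2)/2


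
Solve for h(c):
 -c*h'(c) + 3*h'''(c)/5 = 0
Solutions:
 h(c) = C1 + Integral(C2*airyai(3^(2/3)*5^(1/3)*c/3) + C3*airybi(3^(2/3)*5^(1/3)*c/3), c)


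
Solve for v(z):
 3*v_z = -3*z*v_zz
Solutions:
 v(z) = C1 + C2*log(z)


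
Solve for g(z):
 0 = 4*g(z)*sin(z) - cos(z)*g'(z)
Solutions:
 g(z) = C1/cos(z)^4


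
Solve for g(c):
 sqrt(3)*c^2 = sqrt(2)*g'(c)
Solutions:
 g(c) = C1 + sqrt(6)*c^3/6


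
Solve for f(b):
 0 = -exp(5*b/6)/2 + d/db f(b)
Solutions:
 f(b) = C1 + 3*exp(5*b/6)/5


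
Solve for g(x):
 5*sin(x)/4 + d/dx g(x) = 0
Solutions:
 g(x) = C1 + 5*cos(x)/4


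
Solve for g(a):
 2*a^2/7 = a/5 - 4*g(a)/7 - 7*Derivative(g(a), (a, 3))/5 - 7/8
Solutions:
 g(a) = C3*exp(-140^(1/3)*a/7) - a^2/2 + 7*a/20 + (C1*sin(140^(1/3)*sqrt(3)*a/14) + C2*cos(140^(1/3)*sqrt(3)*a/14))*exp(140^(1/3)*a/14) - 49/32


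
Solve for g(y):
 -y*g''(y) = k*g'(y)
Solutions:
 g(y) = C1 + y^(1 - re(k))*(C2*sin(log(y)*Abs(im(k))) + C3*cos(log(y)*im(k)))


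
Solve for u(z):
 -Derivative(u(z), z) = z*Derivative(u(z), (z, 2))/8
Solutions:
 u(z) = C1 + C2/z^7


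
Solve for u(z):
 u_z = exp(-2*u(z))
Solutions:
 u(z) = log(-sqrt(C1 + 2*z))
 u(z) = log(C1 + 2*z)/2


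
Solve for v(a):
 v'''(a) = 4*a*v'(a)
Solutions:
 v(a) = C1 + Integral(C2*airyai(2^(2/3)*a) + C3*airybi(2^(2/3)*a), a)


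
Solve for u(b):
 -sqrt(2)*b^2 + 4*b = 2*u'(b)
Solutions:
 u(b) = C1 - sqrt(2)*b^3/6 + b^2


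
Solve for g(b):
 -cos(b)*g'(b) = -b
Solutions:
 g(b) = C1 + Integral(b/cos(b), b)


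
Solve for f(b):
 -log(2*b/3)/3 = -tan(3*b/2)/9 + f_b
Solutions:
 f(b) = C1 - b*log(b)/3 - b*log(2)/3 + b/3 + b*log(3)/3 - 2*log(cos(3*b/2))/27


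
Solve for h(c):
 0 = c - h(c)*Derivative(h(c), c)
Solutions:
 h(c) = -sqrt(C1 + c^2)
 h(c) = sqrt(C1 + c^2)


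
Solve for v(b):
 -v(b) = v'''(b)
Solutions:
 v(b) = C3*exp(-b) + (C1*sin(sqrt(3)*b/2) + C2*cos(sqrt(3)*b/2))*exp(b/2)


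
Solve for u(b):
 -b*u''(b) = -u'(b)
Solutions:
 u(b) = C1 + C2*b^2


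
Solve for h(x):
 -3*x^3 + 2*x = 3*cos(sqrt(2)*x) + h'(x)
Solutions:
 h(x) = C1 - 3*x^4/4 + x^2 - 3*sqrt(2)*sin(sqrt(2)*x)/2


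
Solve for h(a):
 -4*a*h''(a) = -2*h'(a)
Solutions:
 h(a) = C1 + C2*a^(3/2)


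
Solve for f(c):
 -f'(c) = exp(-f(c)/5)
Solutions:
 f(c) = 5*log(C1 - c/5)


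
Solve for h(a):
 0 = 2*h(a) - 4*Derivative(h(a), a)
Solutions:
 h(a) = C1*exp(a/2)


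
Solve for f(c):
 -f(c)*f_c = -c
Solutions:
 f(c) = -sqrt(C1 + c^2)
 f(c) = sqrt(C1 + c^2)


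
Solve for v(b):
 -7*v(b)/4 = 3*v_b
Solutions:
 v(b) = C1*exp(-7*b/12)


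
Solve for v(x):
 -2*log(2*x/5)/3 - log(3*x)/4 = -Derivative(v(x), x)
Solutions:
 v(x) = C1 + 11*x*log(x)/12 - 2*x*log(5)/3 - 11*x/12 + x*log(3)/4 + 2*x*log(2)/3


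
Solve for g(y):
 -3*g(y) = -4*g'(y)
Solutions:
 g(y) = C1*exp(3*y/4)


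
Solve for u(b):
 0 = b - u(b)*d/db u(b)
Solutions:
 u(b) = -sqrt(C1 + b^2)
 u(b) = sqrt(C1 + b^2)


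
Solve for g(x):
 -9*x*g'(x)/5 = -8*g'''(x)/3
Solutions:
 g(x) = C1 + Integral(C2*airyai(3*5^(2/3)*x/10) + C3*airybi(3*5^(2/3)*x/10), x)


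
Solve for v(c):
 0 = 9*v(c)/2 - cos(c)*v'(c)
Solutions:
 v(c) = C1*(sin(c) + 1)^(1/4)*(sin(c)^2 + 2*sin(c) + 1)/((sin(c) - 1)^(1/4)*(sin(c)^2 - 2*sin(c) + 1))


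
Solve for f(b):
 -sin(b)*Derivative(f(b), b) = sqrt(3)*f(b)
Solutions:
 f(b) = C1*(cos(b) + 1)^(sqrt(3)/2)/(cos(b) - 1)^(sqrt(3)/2)


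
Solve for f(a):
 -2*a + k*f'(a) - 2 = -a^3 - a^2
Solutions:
 f(a) = C1 - a^4/(4*k) - a^3/(3*k) + a^2/k + 2*a/k


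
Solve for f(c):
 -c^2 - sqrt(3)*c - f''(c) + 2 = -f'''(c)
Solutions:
 f(c) = C1 + C2*c + C3*exp(c) - c^4/12 + c^3*(-2 - sqrt(3))/6 - sqrt(3)*c^2/2


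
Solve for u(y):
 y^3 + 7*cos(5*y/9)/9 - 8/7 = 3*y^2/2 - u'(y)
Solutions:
 u(y) = C1 - y^4/4 + y^3/2 + 8*y/7 - 7*sin(5*y/9)/5


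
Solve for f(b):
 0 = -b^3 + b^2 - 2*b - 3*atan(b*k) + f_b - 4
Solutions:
 f(b) = C1 + b^4/4 - b^3/3 + b^2 + 4*b + 3*Piecewise((b*atan(b*k) - log(b^2*k^2 + 1)/(2*k), Ne(k, 0)), (0, True))


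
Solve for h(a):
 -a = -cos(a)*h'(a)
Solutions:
 h(a) = C1 + Integral(a/cos(a), a)


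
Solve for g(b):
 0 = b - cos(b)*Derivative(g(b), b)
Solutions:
 g(b) = C1 + Integral(b/cos(b), b)


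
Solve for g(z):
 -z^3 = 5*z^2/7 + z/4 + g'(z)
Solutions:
 g(z) = C1 - z^4/4 - 5*z^3/21 - z^2/8


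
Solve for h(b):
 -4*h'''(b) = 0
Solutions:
 h(b) = C1 + C2*b + C3*b^2


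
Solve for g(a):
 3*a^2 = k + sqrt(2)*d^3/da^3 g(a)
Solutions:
 g(a) = C1 + C2*a + C3*a^2 + sqrt(2)*a^5/40 - sqrt(2)*a^3*k/12


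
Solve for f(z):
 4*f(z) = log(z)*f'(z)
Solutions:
 f(z) = C1*exp(4*li(z))


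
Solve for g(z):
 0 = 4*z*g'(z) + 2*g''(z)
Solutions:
 g(z) = C1 + C2*erf(z)


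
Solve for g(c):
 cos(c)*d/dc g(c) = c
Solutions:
 g(c) = C1 + Integral(c/cos(c), c)


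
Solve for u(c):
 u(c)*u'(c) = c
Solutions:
 u(c) = -sqrt(C1 + c^2)
 u(c) = sqrt(C1 + c^2)


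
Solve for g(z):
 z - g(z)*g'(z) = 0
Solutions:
 g(z) = -sqrt(C1 + z^2)
 g(z) = sqrt(C1 + z^2)


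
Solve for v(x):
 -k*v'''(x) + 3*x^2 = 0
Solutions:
 v(x) = C1 + C2*x + C3*x^2 + x^5/(20*k)


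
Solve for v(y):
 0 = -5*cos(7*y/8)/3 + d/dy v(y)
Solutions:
 v(y) = C1 + 40*sin(7*y/8)/21


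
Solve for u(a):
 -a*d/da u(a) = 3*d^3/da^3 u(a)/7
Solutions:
 u(a) = C1 + Integral(C2*airyai(-3^(2/3)*7^(1/3)*a/3) + C3*airybi(-3^(2/3)*7^(1/3)*a/3), a)


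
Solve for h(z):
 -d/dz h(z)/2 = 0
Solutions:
 h(z) = C1


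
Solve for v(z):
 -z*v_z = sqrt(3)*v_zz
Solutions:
 v(z) = C1 + C2*erf(sqrt(2)*3^(3/4)*z/6)


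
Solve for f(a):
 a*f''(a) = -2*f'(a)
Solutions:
 f(a) = C1 + C2/a


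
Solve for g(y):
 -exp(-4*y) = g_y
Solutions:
 g(y) = C1 + exp(-4*y)/4


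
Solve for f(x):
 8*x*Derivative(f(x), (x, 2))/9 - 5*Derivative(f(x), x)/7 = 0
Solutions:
 f(x) = C1 + C2*x^(101/56)


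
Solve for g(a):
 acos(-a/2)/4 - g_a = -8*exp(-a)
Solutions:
 g(a) = C1 + a*acos(-a/2)/4 + sqrt(4 - a^2)/4 - 8*exp(-a)


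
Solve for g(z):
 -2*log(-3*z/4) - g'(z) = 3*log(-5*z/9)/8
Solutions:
 g(z) = C1 - 19*z*log(-z)/8 + z*(-log(45) + 3*log(3)/4 + 5*log(5)/8 + 19/8 + 4*log(2))


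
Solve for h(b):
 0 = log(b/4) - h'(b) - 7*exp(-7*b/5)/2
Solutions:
 h(b) = C1 + b*log(b) + b*(-2*log(2) - 1) + 5*exp(-7*b/5)/2


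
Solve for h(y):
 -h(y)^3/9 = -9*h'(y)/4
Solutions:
 h(y) = -9*sqrt(2)*sqrt(-1/(C1 + 4*y))/2
 h(y) = 9*sqrt(2)*sqrt(-1/(C1 + 4*y))/2


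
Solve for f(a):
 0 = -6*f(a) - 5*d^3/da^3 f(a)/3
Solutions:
 f(a) = C3*exp(a*(-18^(1/3)*5^(2/3) + 3*15^(2/3)*2^(1/3))/20)*sin(3*2^(1/3)*3^(1/6)*5^(2/3)*a/10) + C4*exp(a*(-18^(1/3)*5^(2/3) + 3*15^(2/3)*2^(1/3))/20)*cos(3*2^(1/3)*3^(1/6)*5^(2/3)*a/10) + C5*exp(-a*(18^(1/3)*5^(2/3) + 3*15^(2/3)*2^(1/3))/20) + (C1*sin(3*2^(1/3)*3^(1/6)*5^(2/3)*a/10) + C2*cos(3*2^(1/3)*3^(1/6)*5^(2/3)*a/10))*exp(18^(1/3)*5^(2/3)*a/10)


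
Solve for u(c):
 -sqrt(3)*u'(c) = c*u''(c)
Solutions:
 u(c) = C1 + C2*c^(1 - sqrt(3))


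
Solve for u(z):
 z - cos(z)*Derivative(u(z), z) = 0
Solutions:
 u(z) = C1 + Integral(z/cos(z), z)


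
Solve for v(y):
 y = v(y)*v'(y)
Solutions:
 v(y) = -sqrt(C1 + y^2)
 v(y) = sqrt(C1 + y^2)


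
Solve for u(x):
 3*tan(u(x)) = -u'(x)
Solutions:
 u(x) = pi - asin(C1*exp(-3*x))
 u(x) = asin(C1*exp(-3*x))


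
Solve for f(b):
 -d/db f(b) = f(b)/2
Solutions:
 f(b) = C1*exp(-b/2)


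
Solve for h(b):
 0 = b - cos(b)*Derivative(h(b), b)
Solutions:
 h(b) = C1 + Integral(b/cos(b), b)


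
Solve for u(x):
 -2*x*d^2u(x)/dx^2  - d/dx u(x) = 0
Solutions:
 u(x) = C1 + C2*sqrt(x)


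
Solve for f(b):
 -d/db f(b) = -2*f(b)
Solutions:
 f(b) = C1*exp(2*b)


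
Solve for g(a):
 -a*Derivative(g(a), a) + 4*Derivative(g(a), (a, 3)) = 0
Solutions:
 g(a) = C1 + Integral(C2*airyai(2^(1/3)*a/2) + C3*airybi(2^(1/3)*a/2), a)


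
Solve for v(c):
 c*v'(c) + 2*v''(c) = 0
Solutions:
 v(c) = C1 + C2*erf(c/2)


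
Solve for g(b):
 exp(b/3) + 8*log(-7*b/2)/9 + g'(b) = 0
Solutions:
 g(b) = C1 - 8*b*log(-b)/9 + 8*b*(-log(7) + log(2) + 1)/9 - 3*exp(b/3)


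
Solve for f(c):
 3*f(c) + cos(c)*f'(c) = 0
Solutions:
 f(c) = C1*(sin(c) - 1)^(3/2)/(sin(c) + 1)^(3/2)


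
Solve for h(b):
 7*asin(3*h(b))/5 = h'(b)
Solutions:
 Integral(1/asin(3*_y), (_y, h(b))) = C1 + 7*b/5


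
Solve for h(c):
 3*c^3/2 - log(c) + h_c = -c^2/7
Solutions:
 h(c) = C1 - 3*c^4/8 - c^3/21 + c*log(c) - c


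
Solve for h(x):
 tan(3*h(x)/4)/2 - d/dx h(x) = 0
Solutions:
 h(x) = -4*asin(C1*exp(3*x/8))/3 + 4*pi/3
 h(x) = 4*asin(C1*exp(3*x/8))/3


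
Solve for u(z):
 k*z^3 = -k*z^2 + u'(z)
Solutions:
 u(z) = C1 + k*z^4/4 + k*z^3/3


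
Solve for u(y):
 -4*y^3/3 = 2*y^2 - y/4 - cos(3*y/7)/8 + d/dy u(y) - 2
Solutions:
 u(y) = C1 - y^4/3 - 2*y^3/3 + y^2/8 + 2*y + 7*sin(3*y/7)/24


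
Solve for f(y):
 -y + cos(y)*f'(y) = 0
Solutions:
 f(y) = C1 + Integral(y/cos(y), y)


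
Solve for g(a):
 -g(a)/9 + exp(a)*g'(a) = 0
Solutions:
 g(a) = C1*exp(-exp(-a)/9)


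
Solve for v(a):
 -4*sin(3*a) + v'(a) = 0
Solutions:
 v(a) = C1 - 4*cos(3*a)/3


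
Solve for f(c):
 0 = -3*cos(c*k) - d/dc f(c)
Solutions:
 f(c) = C1 - 3*sin(c*k)/k


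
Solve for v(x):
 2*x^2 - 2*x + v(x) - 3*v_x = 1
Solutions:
 v(x) = C1*exp(x/3) - 2*x^2 - 10*x - 29


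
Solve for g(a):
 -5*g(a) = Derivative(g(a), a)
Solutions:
 g(a) = C1*exp(-5*a)


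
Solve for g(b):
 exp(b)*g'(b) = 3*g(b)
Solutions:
 g(b) = C1*exp(-3*exp(-b))


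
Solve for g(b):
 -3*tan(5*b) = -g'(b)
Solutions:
 g(b) = C1 - 3*log(cos(5*b))/5


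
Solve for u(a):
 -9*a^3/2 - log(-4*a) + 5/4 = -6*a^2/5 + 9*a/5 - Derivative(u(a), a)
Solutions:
 u(a) = C1 + 9*a^4/8 - 2*a^3/5 + 9*a^2/10 + a*log(-a) + a*(-9/4 + 2*log(2))


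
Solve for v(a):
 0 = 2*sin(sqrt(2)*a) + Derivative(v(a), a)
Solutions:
 v(a) = C1 + sqrt(2)*cos(sqrt(2)*a)


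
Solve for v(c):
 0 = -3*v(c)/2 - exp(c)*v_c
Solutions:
 v(c) = C1*exp(3*exp(-c)/2)


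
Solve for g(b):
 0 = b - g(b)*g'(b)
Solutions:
 g(b) = -sqrt(C1 + b^2)
 g(b) = sqrt(C1 + b^2)


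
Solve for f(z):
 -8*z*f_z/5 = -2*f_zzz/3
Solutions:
 f(z) = C1 + Integral(C2*airyai(12^(1/3)*5^(2/3)*z/5) + C3*airybi(12^(1/3)*5^(2/3)*z/5), z)


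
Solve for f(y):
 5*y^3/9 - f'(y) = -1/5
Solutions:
 f(y) = C1 + 5*y^4/36 + y/5


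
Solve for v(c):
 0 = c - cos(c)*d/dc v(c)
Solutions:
 v(c) = C1 + Integral(c/cos(c), c)


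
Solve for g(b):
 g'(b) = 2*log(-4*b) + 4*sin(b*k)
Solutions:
 g(b) = C1 + 2*b*log(-b) - 2*b + 4*b*log(2) + 4*Piecewise((-cos(b*k)/k, Ne(k, 0)), (0, True))


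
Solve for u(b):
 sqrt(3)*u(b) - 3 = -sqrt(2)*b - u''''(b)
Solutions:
 u(b) = -sqrt(6)*b/3 + (C1*sin(sqrt(2)*3^(1/8)*b/2) + C2*cos(sqrt(2)*3^(1/8)*b/2))*exp(-sqrt(2)*3^(1/8)*b/2) + (C3*sin(sqrt(2)*3^(1/8)*b/2) + C4*cos(sqrt(2)*3^(1/8)*b/2))*exp(sqrt(2)*3^(1/8)*b/2) + sqrt(3)


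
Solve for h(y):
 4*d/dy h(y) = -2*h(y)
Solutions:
 h(y) = C1*exp(-y/2)


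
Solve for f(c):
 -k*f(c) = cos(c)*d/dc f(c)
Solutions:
 f(c) = C1*exp(k*(log(sin(c) - 1) - log(sin(c) + 1))/2)


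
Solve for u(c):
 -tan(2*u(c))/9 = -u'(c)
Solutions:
 u(c) = -asin(C1*exp(2*c/9))/2 + pi/2
 u(c) = asin(C1*exp(2*c/9))/2


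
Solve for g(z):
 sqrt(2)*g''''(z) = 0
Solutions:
 g(z) = C1 + C2*z + C3*z^2 + C4*z^3


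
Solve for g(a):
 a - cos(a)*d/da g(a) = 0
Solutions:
 g(a) = C1 + Integral(a/cos(a), a)


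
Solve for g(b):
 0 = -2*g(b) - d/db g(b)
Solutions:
 g(b) = C1*exp(-2*b)


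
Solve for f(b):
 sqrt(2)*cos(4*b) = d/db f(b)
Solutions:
 f(b) = C1 + sqrt(2)*sin(4*b)/4


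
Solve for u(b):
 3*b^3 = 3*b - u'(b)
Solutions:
 u(b) = C1 - 3*b^4/4 + 3*b^2/2


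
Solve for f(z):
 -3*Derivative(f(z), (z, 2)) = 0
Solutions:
 f(z) = C1 + C2*z


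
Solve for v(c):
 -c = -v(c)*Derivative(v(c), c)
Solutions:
 v(c) = -sqrt(C1 + c^2)
 v(c) = sqrt(C1 + c^2)


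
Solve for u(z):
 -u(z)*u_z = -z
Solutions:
 u(z) = -sqrt(C1 + z^2)
 u(z) = sqrt(C1 + z^2)


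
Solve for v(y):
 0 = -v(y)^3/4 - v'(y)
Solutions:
 v(y) = -sqrt(2)*sqrt(-1/(C1 - y))
 v(y) = sqrt(2)*sqrt(-1/(C1 - y))


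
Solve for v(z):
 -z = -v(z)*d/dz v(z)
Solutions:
 v(z) = -sqrt(C1 + z^2)
 v(z) = sqrt(C1 + z^2)


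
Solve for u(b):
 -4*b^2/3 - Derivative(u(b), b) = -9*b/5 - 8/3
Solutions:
 u(b) = C1 - 4*b^3/9 + 9*b^2/10 + 8*b/3


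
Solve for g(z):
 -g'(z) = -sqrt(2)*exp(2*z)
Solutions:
 g(z) = C1 + sqrt(2)*exp(2*z)/2


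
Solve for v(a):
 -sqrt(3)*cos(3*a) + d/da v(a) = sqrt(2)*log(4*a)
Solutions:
 v(a) = C1 + sqrt(2)*a*(log(a) - 1) + 2*sqrt(2)*a*log(2) + sqrt(3)*sin(3*a)/3


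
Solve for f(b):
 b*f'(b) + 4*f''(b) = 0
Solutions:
 f(b) = C1 + C2*erf(sqrt(2)*b/4)


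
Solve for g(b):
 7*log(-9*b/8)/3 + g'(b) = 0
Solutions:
 g(b) = C1 - 7*b*log(-b)/3 + b*(-14*log(3)/3 + 7/3 + 7*log(2))


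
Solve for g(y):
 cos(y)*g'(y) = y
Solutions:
 g(y) = C1 + Integral(y/cos(y), y)


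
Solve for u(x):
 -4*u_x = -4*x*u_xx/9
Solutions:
 u(x) = C1 + C2*x^10


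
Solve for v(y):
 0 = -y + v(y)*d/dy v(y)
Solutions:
 v(y) = -sqrt(C1 + y^2)
 v(y) = sqrt(C1 + y^2)


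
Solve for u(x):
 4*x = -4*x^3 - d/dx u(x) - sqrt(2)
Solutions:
 u(x) = C1 - x^4 - 2*x^2 - sqrt(2)*x


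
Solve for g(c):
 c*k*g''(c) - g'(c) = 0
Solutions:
 g(c) = C1 + c^(((re(k) + 1)*re(k) + im(k)^2)/(re(k)^2 + im(k)^2))*(C2*sin(log(c)*Abs(im(k))/(re(k)^2 + im(k)^2)) + C3*cos(log(c)*im(k)/(re(k)^2 + im(k)^2)))


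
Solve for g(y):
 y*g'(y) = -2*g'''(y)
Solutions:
 g(y) = C1 + Integral(C2*airyai(-2^(2/3)*y/2) + C3*airybi(-2^(2/3)*y/2), y)


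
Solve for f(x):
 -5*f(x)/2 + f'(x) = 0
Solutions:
 f(x) = C1*exp(5*x/2)


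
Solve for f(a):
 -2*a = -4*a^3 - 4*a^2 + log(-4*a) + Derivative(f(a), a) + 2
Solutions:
 f(a) = C1 + a^4 + 4*a^3/3 - a^2 - a*log(-a) + a*(-2*log(2) - 1)


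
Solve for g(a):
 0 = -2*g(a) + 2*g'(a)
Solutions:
 g(a) = C1*exp(a)


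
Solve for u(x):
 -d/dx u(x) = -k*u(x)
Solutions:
 u(x) = C1*exp(k*x)


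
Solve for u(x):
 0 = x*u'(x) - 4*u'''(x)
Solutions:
 u(x) = C1 + Integral(C2*airyai(2^(1/3)*x/2) + C3*airybi(2^(1/3)*x/2), x)


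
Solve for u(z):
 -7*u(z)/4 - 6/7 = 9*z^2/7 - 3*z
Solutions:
 u(z) = -36*z^2/49 + 12*z/7 - 24/49


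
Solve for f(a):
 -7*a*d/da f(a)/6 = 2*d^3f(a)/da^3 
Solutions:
 f(a) = C1 + Integral(C2*airyai(-126^(1/3)*a/6) + C3*airybi(-126^(1/3)*a/6), a)


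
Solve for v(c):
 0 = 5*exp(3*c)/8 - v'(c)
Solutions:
 v(c) = C1 + 5*exp(3*c)/24


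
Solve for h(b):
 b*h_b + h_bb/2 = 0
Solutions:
 h(b) = C1 + C2*erf(b)


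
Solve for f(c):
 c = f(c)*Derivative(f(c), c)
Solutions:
 f(c) = -sqrt(C1 + c^2)
 f(c) = sqrt(C1 + c^2)


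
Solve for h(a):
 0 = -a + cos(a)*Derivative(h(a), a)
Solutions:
 h(a) = C1 + Integral(a/cos(a), a)


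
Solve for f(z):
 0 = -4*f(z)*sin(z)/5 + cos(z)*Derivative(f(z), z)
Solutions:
 f(z) = C1/cos(z)^(4/5)


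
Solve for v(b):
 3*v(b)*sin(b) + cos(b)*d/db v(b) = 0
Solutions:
 v(b) = C1*cos(b)^3


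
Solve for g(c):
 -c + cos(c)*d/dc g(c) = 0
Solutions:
 g(c) = C1 + Integral(c/cos(c), c)


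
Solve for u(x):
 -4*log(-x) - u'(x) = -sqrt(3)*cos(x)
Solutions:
 u(x) = C1 - 4*x*log(-x) + 4*x + sqrt(3)*sin(x)


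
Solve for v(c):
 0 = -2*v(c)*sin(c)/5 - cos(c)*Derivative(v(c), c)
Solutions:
 v(c) = C1*cos(c)^(2/5)


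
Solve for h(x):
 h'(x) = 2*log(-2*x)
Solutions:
 h(x) = C1 + 2*x*log(-x) + 2*x*(-1 + log(2))


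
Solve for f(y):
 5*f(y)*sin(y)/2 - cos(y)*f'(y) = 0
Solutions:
 f(y) = C1/cos(y)^(5/2)


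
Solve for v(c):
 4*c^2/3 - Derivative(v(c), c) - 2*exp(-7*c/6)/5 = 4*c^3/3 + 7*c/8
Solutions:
 v(c) = C1 - c^4/3 + 4*c^3/9 - 7*c^2/16 + 12*exp(-7*c/6)/35


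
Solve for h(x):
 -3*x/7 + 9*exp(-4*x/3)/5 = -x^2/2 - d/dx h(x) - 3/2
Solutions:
 h(x) = C1 - x^3/6 + 3*x^2/14 - 3*x/2 + 27*exp(-4*x/3)/20


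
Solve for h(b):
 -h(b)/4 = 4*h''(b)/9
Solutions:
 h(b) = C1*sin(3*b/4) + C2*cos(3*b/4)
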